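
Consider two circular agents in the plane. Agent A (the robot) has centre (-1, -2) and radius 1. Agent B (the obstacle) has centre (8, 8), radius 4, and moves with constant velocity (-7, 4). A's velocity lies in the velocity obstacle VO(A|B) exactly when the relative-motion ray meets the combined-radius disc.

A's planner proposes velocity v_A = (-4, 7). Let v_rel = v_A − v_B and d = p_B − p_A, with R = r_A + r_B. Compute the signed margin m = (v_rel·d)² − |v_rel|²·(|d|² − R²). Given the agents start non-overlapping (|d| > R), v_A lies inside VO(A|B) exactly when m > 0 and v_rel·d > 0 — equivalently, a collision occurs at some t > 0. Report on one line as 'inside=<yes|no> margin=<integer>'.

d = (9, 10),  |d|² = 181;  R = 1+4 = 5,  c = 181−5² = 156
v_rel = (3, 3),  |v_rel|² = 18;  v_rel·d = (3)·(9) + (3)·(10) = 57
18·t² − 114·t + 156 = 0  ⇒  m = 57² − 18·156 = 441
m = 441 > 0,  v_rel·d = 57 > 0  ⇒  inside

inside=yes margin=441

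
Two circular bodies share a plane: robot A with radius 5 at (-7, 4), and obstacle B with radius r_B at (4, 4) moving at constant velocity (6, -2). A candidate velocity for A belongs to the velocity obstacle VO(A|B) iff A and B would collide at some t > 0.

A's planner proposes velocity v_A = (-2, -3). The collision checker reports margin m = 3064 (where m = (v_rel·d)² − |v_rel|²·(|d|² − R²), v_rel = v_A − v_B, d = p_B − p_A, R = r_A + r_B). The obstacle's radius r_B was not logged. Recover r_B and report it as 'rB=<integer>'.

m = 3064
d = (11, 0);  v_rel = (-8, -1),  |v_rel|² = 65
v_rel×d = (-8)·(0) − (-1)·(11) = 11
since m = R²·65 − 11²:  R² = (121 + 3064) / 65 = 49
R = √49 = 7  ⇒  r_B = 7 − 5 = 2

rB=2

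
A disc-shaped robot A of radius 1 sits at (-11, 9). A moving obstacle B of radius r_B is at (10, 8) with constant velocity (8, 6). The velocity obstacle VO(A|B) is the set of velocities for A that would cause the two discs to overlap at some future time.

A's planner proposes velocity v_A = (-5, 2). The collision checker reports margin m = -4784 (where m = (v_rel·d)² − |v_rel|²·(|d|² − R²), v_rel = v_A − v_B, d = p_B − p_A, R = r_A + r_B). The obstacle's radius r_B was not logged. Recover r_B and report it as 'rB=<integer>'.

m = -4784
d = (21, -1);  v_rel = (-13, -4),  |v_rel|² = 185
v_rel×d = (-13)·(-1) − (-4)·(21) = 97
since m = R²·185 − 97²:  R² = (9409 + -4784) / 185 = 25
R = √25 = 5  ⇒  r_B = 5 − 1 = 4

rB=4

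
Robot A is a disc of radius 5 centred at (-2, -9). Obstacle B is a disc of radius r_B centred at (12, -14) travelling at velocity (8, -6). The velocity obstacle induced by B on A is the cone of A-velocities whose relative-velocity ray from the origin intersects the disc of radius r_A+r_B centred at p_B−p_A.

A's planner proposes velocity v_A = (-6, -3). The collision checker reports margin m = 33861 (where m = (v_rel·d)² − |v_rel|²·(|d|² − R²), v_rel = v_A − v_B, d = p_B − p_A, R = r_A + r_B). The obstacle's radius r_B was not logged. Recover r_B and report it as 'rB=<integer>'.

m = 33861
d = (14, -5);  v_rel = (-14, 3),  |v_rel|² = 205
v_rel×d = (-14)·(-5) − (3)·(14) = 28
since m = R²·205 − 28²:  R² = (784 + 33861) / 205 = 169
R = √169 = 13  ⇒  r_B = 13 − 5 = 8

rB=8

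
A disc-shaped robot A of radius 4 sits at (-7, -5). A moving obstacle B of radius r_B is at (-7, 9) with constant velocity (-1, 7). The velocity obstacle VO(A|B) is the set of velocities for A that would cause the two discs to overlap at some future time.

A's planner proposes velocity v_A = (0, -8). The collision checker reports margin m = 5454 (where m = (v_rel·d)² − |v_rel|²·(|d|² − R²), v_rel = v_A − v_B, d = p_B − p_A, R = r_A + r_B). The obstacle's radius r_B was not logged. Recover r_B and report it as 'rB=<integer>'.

m = 5454
d = (0, 14);  v_rel = (1, -15),  |v_rel|² = 226
v_rel×d = (1)·(14) − (-15)·(0) = 14
since m = R²·226 − 14²:  R² = (196 + 5454) / 226 = 25
R = √25 = 5  ⇒  r_B = 5 − 4 = 1

rB=1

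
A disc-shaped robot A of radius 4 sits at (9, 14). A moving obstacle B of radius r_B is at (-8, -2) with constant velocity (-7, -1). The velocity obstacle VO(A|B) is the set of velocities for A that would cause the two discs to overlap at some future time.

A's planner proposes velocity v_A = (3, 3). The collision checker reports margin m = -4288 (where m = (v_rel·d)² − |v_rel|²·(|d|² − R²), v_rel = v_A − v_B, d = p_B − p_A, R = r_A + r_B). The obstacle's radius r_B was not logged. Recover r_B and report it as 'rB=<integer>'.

m = -4288
d = (-17, -16);  v_rel = (10, 4),  |v_rel|² = 116
v_rel×d = (10)·(-16) − (4)·(-17) = -92
since m = R²·116 − (-92)²:  R² = (8464 + -4288) / 116 = 36
R = √36 = 6  ⇒  r_B = 6 − 4 = 2

rB=2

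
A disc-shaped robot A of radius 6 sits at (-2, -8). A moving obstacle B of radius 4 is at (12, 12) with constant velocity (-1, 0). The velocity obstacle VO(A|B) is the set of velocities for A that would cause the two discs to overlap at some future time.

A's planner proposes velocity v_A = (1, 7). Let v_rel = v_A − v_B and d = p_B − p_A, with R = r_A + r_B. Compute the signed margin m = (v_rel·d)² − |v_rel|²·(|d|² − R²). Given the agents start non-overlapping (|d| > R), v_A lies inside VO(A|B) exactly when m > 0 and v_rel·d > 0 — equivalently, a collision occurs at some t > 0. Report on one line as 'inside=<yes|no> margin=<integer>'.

d = (14, 20),  |d|² = 596;  R = 6+4 = 10,  c = 596−10² = 496
v_rel = (2, 7),  |v_rel|² = 53;  v_rel·d = (2)·(14) + (7)·(20) = 168
53·t² − 336·t + 496 = 0  ⇒  m = 168² − 53·496 = 1936
m = 1936 > 0,  v_rel·d = 168 > 0  ⇒  inside

inside=yes margin=1936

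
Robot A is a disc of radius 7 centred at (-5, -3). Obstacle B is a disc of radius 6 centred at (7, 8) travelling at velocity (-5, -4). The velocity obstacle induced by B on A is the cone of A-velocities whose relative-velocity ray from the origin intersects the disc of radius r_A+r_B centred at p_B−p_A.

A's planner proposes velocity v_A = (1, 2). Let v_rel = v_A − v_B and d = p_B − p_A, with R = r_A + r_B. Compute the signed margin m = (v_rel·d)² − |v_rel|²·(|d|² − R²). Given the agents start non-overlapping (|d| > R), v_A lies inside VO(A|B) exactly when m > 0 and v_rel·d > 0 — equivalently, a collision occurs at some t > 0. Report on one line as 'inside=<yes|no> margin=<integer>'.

d = (12, 11),  |d|² = 265;  R = 7+6 = 13,  c = 265−13² = 96
v_rel = (6, 6),  |v_rel|² = 72;  v_rel·d = (6)·(12) + (6)·(11) = 138
72·t² − 276·t + 96 = 0  ⇒  m = 138² − 72·96 = 12132
m = 12132 > 0,  v_rel·d = 138 > 0  ⇒  inside

inside=yes margin=12132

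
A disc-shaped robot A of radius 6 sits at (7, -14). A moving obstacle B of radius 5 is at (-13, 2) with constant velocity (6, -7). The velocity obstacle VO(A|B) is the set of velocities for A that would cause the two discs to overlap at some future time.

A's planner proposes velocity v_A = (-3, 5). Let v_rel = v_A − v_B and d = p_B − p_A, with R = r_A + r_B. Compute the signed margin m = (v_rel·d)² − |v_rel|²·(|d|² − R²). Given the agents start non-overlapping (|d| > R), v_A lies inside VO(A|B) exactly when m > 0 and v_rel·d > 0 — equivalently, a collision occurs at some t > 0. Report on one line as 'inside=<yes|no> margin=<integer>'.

d = (-20, 16),  |d|² = 656;  R = 6+5 = 11,  c = 656−11² = 535
v_rel = (-9, 12),  |v_rel|² = 225;  v_rel·d = (-9)·(-20) + (12)·(16) = 372
225·t² − 744·t + 535 = 0  ⇒  m = 372² − 225·535 = 18009
m = 18009 > 0,  v_rel·d = 372 > 0  ⇒  inside

inside=yes margin=18009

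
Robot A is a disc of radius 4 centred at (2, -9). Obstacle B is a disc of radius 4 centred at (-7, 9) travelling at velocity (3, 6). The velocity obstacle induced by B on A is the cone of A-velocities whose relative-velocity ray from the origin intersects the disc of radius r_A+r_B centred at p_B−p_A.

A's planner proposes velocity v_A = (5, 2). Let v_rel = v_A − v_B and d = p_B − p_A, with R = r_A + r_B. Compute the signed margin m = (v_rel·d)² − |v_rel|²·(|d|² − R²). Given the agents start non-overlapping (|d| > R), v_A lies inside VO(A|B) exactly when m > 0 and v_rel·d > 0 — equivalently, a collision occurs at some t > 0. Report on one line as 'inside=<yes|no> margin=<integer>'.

d = (-9, 18),  |d|² = 405;  R = 4+4 = 8,  c = 405−8² = 341
v_rel = (2, -4),  |v_rel|² = 20;  v_rel·d = (2)·(-9) + (-4)·(18) = -90
20·t² + 180·t + 341 = 0  ⇒  m = (-90)² − 20·341 = 1280
m = 1280 > 0,  v_rel·d = -90 < 0  ⇒  outside

inside=no margin=1280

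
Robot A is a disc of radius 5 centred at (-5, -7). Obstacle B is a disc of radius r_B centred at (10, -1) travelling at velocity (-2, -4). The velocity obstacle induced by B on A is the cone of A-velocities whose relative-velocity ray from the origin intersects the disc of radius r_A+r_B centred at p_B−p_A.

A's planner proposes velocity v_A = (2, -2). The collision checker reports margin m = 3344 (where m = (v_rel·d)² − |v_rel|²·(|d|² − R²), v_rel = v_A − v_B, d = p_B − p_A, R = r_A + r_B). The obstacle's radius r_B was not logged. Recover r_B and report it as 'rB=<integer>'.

m = 3344
d = (15, 6);  v_rel = (4, 2),  |v_rel|² = 20
v_rel×d = (4)·(6) − (2)·(15) = -6
since m = R²·20 − (-6)²:  R² = (36 + 3344) / 20 = 169
R = √169 = 13  ⇒  r_B = 13 − 5 = 8

rB=8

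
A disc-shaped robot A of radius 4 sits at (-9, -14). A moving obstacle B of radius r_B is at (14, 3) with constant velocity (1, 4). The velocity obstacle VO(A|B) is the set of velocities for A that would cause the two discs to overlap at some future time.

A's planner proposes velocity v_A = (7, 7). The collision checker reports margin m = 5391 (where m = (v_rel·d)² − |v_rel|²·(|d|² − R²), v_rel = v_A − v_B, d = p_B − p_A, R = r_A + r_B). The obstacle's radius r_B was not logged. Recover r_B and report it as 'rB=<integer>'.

m = 5391
d = (23, 17);  v_rel = (6, 3),  |v_rel|² = 45
v_rel×d = (6)·(17) − (3)·(23) = 33
since m = R²·45 − 33²:  R² = (1089 + 5391) / 45 = 144
R = √144 = 12  ⇒  r_B = 12 − 4 = 8

rB=8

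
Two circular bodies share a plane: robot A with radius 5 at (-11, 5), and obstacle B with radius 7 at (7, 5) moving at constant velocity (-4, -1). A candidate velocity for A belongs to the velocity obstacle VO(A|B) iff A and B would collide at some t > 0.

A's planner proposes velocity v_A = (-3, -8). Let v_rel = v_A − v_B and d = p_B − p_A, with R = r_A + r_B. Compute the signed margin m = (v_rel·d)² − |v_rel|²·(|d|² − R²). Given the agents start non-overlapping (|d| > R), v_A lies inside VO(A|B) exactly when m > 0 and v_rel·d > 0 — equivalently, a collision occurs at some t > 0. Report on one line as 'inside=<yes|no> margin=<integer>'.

d = (18, 0),  |d|² = 324;  R = 5+7 = 12,  c = 324−12² = 180
v_rel = (1, -7),  |v_rel|² = 50;  v_rel·d = (1)·(18) + (-7)·(0) = 18
50·t² − 36·t + 180 = 0  ⇒  m = 18² − 50·180 = -8676
m = -8676 < 0,  v_rel·d = 18 > 0  ⇒  outside

inside=no margin=-8676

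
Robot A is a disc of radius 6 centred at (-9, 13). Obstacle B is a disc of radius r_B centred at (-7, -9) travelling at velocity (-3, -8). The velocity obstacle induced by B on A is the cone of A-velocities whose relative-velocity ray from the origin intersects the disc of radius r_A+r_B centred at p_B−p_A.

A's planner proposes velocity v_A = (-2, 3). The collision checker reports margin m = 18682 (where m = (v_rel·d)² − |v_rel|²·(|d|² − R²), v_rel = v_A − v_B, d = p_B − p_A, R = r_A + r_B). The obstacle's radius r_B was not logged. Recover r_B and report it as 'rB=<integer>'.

m = 18682
d = (2, -22);  v_rel = (1, 11),  |v_rel|² = 122
v_rel×d = (1)·(-22) − (11)·(2) = -44
since m = R²·122 − (-44)²:  R² = (1936 + 18682) / 122 = 169
R = √169 = 13  ⇒  r_B = 13 − 6 = 7

rB=7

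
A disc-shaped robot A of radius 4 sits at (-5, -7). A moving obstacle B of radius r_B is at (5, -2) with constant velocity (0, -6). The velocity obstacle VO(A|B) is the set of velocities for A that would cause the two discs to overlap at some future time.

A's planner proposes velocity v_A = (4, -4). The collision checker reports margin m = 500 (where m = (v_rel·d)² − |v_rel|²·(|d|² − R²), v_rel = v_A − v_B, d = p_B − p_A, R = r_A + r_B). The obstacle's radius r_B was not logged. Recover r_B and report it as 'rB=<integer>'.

m = 500
d = (10, 5);  v_rel = (4, 2),  |v_rel|² = 20
v_rel×d = (4)·(5) − (2)·(10) = 0
since m = R²·20 − 0²:  R² = (0 + 500) / 20 = 25
R = √25 = 5  ⇒  r_B = 5 − 4 = 1

rB=1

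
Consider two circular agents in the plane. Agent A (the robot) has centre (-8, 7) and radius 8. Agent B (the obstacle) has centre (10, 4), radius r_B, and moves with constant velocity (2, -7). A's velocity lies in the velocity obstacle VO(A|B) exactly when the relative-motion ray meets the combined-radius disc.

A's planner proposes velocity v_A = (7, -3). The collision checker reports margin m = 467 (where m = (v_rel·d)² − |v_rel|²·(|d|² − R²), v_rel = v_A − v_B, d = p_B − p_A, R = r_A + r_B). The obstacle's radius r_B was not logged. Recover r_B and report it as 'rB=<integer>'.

m = 467
d = (18, -3);  v_rel = (5, 4),  |v_rel|² = 41
v_rel×d = (5)·(-3) − (4)·(18) = -87
since m = R²·41 − (-87)²:  R² = (7569 + 467) / 41 = 196
R = √196 = 14  ⇒  r_B = 14 − 8 = 6

rB=6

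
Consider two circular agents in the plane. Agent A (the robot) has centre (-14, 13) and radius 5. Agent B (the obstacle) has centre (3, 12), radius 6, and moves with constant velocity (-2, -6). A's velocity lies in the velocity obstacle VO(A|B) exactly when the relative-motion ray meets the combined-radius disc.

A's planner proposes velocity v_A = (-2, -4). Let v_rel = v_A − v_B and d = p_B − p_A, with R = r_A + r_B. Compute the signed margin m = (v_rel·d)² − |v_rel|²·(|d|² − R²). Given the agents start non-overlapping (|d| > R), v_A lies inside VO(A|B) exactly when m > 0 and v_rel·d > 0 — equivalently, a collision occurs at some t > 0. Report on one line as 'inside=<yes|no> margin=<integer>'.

d = (17, -1),  |d|² = 290;  R = 5+6 = 11,  c = 290−11² = 169
v_rel = (0, 2),  |v_rel|² = 4;  v_rel·d = (0)·(17) + (2)·(-1) = -2
4·t² + 4·t + 169 = 0  ⇒  m = (-2)² − 4·169 = -672
m = -672 < 0,  v_rel·d = -2 < 0  ⇒  outside

inside=no margin=-672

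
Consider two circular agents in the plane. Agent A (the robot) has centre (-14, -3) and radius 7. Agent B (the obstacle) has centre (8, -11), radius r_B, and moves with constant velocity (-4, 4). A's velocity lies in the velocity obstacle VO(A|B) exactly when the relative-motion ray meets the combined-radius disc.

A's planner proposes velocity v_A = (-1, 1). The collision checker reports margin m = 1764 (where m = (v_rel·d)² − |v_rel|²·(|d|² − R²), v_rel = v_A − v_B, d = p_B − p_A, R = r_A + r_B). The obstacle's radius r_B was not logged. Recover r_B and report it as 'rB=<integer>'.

m = 1764
d = (22, -8);  v_rel = (3, -3),  |v_rel|² = 18
v_rel×d = (3)·(-8) − (-3)·(22) = 42
since m = R²·18 − 42²:  R² = (1764 + 1764) / 18 = 196
R = √196 = 14  ⇒  r_B = 14 − 7 = 7

rB=7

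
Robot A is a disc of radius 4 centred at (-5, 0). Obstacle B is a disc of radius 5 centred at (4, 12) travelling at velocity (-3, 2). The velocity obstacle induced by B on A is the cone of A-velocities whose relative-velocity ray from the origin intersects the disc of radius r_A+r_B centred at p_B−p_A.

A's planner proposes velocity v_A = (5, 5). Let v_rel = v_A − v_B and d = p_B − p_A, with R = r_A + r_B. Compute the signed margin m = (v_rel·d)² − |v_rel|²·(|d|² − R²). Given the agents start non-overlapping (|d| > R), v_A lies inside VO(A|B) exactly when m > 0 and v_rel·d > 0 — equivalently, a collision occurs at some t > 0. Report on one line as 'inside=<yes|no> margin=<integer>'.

d = (9, 12),  |d|² = 225;  R = 4+5 = 9,  c = 225−9² = 144
v_rel = (8, 3),  |v_rel|² = 73;  v_rel·d = (8)·(9) + (3)·(12) = 108
73·t² − 216·t + 144 = 0  ⇒  m = 108² − 73·144 = 1152
m = 1152 > 0,  v_rel·d = 108 > 0  ⇒  inside

inside=yes margin=1152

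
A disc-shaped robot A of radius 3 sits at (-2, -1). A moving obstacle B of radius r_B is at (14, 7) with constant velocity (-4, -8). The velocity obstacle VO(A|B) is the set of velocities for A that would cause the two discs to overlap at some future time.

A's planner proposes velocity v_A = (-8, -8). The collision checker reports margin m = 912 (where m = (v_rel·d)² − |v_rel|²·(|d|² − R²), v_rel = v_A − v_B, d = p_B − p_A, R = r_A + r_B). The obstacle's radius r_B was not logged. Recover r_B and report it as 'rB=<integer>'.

m = 912
d = (16, 8);  v_rel = (-4, 0),  |v_rel|² = 16
v_rel×d = (-4)·(8) − (0)·(16) = -32
since m = R²·16 − (-32)²:  R² = (1024 + 912) / 16 = 121
R = √121 = 11  ⇒  r_B = 11 − 3 = 8

rB=8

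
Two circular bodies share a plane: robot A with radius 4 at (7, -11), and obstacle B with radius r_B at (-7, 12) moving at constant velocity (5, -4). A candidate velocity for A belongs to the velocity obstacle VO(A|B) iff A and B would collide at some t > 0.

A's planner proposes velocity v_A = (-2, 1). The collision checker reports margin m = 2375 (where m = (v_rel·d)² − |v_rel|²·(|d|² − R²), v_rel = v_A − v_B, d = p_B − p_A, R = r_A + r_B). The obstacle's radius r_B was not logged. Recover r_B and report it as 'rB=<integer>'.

m = 2375
d = (-14, 23);  v_rel = (-7, 5),  |v_rel|² = 74
v_rel×d = (-7)·(23) − (5)·(-14) = -91
since m = R²·74 − (-91)²:  R² = (8281 + 2375) / 74 = 144
R = √144 = 12  ⇒  r_B = 12 − 4 = 8

rB=8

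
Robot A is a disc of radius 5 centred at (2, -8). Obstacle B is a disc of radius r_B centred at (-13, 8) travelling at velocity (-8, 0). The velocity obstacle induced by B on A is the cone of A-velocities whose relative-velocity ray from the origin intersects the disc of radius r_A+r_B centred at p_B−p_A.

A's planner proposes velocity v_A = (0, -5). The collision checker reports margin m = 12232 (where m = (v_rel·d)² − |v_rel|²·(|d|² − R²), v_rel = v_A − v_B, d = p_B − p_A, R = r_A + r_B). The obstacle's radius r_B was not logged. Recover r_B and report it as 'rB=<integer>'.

m = 12232
d = (-15, 16);  v_rel = (8, -5),  |v_rel|² = 89
v_rel×d = (8)·(16) − (-5)·(-15) = 53
since m = R²·89 − 53²:  R² = (2809 + 12232) / 89 = 169
R = √169 = 13  ⇒  r_B = 13 − 5 = 8

rB=8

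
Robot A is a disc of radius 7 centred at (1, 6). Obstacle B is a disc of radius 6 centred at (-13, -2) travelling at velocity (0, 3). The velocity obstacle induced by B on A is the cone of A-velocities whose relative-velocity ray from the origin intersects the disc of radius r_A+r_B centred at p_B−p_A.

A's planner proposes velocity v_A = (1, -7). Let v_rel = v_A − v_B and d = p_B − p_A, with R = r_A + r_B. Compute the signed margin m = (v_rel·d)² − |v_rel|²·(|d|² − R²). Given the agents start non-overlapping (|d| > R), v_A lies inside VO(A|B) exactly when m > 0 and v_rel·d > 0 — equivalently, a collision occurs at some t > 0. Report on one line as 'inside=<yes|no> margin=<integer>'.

d = (-14, -8),  |d|² = 260;  R = 7+6 = 13,  c = 260−13² = 91
v_rel = (1, -10),  |v_rel|² = 101;  v_rel·d = (1)·(-14) + (-10)·(-8) = 66
101·t² − 132·t + 91 = 0  ⇒  m = 66² − 101·91 = -4835
m = -4835 < 0,  v_rel·d = 66 > 0  ⇒  outside

inside=no margin=-4835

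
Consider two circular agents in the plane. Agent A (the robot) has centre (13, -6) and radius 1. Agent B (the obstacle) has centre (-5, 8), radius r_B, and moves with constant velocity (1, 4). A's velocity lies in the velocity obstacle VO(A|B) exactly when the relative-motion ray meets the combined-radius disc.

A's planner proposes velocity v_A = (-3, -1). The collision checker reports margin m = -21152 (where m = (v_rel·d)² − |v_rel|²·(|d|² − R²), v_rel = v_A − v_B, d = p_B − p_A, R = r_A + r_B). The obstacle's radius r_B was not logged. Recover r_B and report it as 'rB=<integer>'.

m = -21152
d = (-18, 14);  v_rel = (-4, -5),  |v_rel|² = 41
v_rel×d = (-4)·(14) − (-5)·(-18) = -146
since m = R²·41 − (-146)²:  R² = (21316 + -21152) / 41 = 4
R = √4 = 2  ⇒  r_B = 2 − 1 = 1

rB=1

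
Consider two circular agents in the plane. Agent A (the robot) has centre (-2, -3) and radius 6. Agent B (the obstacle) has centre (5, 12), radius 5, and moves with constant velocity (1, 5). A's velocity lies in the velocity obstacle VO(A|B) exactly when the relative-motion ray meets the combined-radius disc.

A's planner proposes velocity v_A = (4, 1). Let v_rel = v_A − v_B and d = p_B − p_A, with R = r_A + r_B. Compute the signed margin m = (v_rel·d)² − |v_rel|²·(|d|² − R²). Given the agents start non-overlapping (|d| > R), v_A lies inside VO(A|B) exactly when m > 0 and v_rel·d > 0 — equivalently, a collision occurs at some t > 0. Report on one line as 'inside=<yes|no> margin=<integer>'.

d = (7, 15),  |d|² = 274;  R = 6+5 = 11,  c = 274−11² = 153
v_rel = (3, -4),  |v_rel|² = 25;  v_rel·d = (3)·(7) + (-4)·(15) = -39
25·t² + 78·t + 153 = 0  ⇒  m = (-39)² − 25·153 = -2304
m = -2304 < 0,  v_rel·d = -39 < 0  ⇒  outside

inside=no margin=-2304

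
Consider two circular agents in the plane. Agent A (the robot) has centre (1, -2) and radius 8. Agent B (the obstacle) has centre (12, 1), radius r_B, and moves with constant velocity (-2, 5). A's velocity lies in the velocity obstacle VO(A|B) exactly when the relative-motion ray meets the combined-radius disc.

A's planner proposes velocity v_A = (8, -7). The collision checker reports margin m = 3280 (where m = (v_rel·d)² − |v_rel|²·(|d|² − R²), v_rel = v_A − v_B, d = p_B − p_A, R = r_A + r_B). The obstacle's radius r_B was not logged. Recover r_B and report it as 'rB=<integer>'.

m = 3280
d = (11, 3);  v_rel = (10, -12),  |v_rel|² = 244
v_rel×d = (10)·(3) − (-12)·(11) = 162
since m = R²·244 − 162²:  R² = (26244 + 3280) / 244 = 121
R = √121 = 11  ⇒  r_B = 11 − 8 = 3

rB=3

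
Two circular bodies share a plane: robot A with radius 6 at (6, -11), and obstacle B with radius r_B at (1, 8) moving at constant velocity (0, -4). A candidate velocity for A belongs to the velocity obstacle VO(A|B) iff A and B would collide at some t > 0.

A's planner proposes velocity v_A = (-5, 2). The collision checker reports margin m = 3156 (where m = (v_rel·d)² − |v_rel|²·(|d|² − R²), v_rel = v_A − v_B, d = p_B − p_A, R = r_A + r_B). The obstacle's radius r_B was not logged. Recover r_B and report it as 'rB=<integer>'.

m = 3156
d = (-5, 19);  v_rel = (-5, 6),  |v_rel|² = 61
v_rel×d = (-5)·(19) − (6)·(-5) = -65
since m = R²·61 − (-65)²:  R² = (4225 + 3156) / 61 = 121
R = √121 = 11  ⇒  r_B = 11 − 6 = 5

rB=5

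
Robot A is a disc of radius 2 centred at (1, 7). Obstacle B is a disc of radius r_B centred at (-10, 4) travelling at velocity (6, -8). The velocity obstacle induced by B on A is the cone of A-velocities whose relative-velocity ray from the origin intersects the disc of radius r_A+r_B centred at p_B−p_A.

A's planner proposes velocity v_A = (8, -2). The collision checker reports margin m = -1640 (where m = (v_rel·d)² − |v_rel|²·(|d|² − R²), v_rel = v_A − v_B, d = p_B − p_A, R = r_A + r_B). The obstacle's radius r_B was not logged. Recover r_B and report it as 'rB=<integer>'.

m = -1640
d = (-11, -3);  v_rel = (2, 6),  |v_rel|² = 40
v_rel×d = (2)·(-3) − (6)·(-11) = 60
since m = R²·40 − 60²:  R² = (3600 + -1640) / 40 = 49
R = √49 = 7  ⇒  r_B = 7 − 2 = 5

rB=5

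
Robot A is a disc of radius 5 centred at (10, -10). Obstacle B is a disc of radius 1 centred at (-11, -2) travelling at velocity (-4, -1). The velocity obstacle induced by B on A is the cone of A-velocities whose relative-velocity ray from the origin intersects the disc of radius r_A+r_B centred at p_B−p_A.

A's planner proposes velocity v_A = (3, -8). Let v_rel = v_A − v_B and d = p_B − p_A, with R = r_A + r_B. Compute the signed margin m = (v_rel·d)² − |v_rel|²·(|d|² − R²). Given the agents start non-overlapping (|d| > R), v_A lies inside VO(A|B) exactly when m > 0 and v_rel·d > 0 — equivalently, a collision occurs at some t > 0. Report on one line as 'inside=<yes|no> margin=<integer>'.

d = (-21, 8),  |d|² = 505;  R = 5+1 = 6,  c = 505−6² = 469
v_rel = (7, -7),  |v_rel|² = 98;  v_rel·d = (7)·(-21) + (-7)·(8) = -203
98·t² + 406·t + 469 = 0  ⇒  m = (-203)² − 98·469 = -4753
m = -4753 < 0,  v_rel·d = -203 < 0  ⇒  outside

inside=no margin=-4753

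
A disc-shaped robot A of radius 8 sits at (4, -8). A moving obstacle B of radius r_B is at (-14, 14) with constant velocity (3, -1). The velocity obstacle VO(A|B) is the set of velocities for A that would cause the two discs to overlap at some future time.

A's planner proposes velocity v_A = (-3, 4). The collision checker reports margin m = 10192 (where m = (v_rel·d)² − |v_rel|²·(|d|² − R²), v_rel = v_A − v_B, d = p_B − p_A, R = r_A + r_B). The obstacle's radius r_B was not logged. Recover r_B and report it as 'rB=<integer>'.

m = 10192
d = (-18, 22);  v_rel = (-6, 5),  |v_rel|² = 61
v_rel×d = (-6)·(22) − (5)·(-18) = -42
since m = R²·61 − (-42)²:  R² = (1764 + 10192) / 61 = 196
R = √196 = 14  ⇒  r_B = 14 − 8 = 6

rB=6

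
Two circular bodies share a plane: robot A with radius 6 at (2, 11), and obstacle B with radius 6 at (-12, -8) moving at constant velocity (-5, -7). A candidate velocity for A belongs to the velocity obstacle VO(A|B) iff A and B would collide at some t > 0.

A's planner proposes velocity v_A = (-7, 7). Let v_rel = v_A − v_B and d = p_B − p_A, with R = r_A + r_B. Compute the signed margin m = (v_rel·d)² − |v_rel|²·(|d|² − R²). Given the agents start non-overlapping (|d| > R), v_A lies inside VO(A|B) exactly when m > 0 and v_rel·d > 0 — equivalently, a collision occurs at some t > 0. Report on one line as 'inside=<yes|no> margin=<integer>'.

d = (-14, -19),  |d|² = 557;  R = 6+6 = 12,  c = 557−12² = 413
v_rel = (-2, 14),  |v_rel|² = 200;  v_rel·d = (-2)·(-14) + (14)·(-19) = -238
200·t² + 476·t + 413 = 0  ⇒  m = (-238)² − 200·413 = -25956
m = -25956 < 0,  v_rel·d = -238 < 0  ⇒  outside

inside=no margin=-25956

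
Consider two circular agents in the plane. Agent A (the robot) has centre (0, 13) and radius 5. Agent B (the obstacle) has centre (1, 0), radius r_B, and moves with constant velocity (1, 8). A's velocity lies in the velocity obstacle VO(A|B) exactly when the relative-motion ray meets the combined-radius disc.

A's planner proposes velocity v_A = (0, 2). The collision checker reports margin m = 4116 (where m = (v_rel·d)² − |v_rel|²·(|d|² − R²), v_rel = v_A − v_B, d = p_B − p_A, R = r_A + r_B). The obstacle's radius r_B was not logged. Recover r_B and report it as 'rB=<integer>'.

m = 4116
d = (1, -13);  v_rel = (-1, -6),  |v_rel|² = 37
v_rel×d = (-1)·(-13) − (-6)·(1) = 19
since m = R²·37 − 19²:  R² = (361 + 4116) / 37 = 121
R = √121 = 11  ⇒  r_B = 11 − 5 = 6

rB=6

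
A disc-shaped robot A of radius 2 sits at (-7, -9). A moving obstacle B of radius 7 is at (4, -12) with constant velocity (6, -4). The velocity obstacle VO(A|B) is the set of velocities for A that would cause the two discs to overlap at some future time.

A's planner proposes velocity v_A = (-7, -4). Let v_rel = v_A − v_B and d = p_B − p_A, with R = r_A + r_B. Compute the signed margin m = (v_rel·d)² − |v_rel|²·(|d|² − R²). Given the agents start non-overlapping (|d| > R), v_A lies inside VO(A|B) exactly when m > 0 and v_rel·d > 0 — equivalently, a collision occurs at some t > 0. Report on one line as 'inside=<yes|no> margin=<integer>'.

d = (11, -3),  |d|² = 130;  R = 2+7 = 9,  c = 130−9² = 49
v_rel = (-13, 0),  |v_rel|² = 169;  v_rel·d = (-13)·(11) + (0)·(-3) = -143
169·t² + 286·t + 49 = 0  ⇒  m = (-143)² − 169·49 = 12168
m = 12168 > 0,  v_rel·d = -143 < 0  ⇒  outside

inside=no margin=12168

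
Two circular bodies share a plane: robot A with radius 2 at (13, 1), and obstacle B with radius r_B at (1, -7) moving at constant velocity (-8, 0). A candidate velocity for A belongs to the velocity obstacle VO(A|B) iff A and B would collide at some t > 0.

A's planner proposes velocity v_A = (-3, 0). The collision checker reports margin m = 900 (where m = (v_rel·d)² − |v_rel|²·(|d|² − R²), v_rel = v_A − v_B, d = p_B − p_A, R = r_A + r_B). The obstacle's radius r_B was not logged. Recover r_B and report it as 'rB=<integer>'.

m = 900
d = (-12, -8);  v_rel = (5, 0),  |v_rel|² = 25
v_rel×d = (5)·(-8) − (0)·(-12) = -40
since m = R²·25 − (-40)²:  R² = (1600 + 900) / 25 = 100
R = √100 = 10  ⇒  r_B = 10 − 2 = 8

rB=8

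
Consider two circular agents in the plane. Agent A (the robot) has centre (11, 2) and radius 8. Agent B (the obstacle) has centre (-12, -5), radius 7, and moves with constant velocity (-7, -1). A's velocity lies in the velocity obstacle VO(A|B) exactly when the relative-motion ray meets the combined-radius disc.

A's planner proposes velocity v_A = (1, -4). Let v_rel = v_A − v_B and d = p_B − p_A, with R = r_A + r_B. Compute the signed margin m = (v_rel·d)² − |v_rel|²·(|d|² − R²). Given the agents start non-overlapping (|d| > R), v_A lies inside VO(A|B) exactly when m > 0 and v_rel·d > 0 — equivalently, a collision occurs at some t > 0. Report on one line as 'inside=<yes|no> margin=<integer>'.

d = (-23, -7),  |d|² = 578;  R = 8+7 = 15,  c = 578−15² = 353
v_rel = (8, -3),  |v_rel|² = 73;  v_rel·d = (8)·(-23) + (-3)·(-7) = -163
73·t² + 326·t + 353 = 0  ⇒  m = (-163)² − 73·353 = 800
m = 800 > 0,  v_rel·d = -163 < 0  ⇒  outside

inside=no margin=800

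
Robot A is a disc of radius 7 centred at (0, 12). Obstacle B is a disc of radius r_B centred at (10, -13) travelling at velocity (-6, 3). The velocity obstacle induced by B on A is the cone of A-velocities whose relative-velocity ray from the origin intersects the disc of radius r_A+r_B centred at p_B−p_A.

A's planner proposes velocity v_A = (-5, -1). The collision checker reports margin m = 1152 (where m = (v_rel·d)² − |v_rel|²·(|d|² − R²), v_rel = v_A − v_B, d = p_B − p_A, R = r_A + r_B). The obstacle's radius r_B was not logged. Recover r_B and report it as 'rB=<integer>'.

m = 1152
d = (10, -25);  v_rel = (1, -4),  |v_rel|² = 17
v_rel×d = (1)·(-25) − (-4)·(10) = 15
since m = R²·17 − 15²:  R² = (225 + 1152) / 17 = 81
R = √81 = 9  ⇒  r_B = 9 − 7 = 2

rB=2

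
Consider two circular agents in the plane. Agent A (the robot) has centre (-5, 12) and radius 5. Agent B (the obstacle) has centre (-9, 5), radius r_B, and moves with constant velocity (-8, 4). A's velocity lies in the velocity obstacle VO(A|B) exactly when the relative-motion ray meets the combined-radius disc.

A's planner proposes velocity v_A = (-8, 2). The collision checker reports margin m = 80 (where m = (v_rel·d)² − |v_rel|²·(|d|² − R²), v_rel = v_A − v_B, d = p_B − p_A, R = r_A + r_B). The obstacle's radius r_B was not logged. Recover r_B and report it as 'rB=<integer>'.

m = 80
d = (-4, -7);  v_rel = (0, -2),  |v_rel|² = 4
v_rel×d = (0)·(-7) − (-2)·(-4) = -8
since m = R²·4 − (-8)²:  R² = (64 + 80) / 4 = 36
R = √36 = 6  ⇒  r_B = 6 − 5 = 1

rB=1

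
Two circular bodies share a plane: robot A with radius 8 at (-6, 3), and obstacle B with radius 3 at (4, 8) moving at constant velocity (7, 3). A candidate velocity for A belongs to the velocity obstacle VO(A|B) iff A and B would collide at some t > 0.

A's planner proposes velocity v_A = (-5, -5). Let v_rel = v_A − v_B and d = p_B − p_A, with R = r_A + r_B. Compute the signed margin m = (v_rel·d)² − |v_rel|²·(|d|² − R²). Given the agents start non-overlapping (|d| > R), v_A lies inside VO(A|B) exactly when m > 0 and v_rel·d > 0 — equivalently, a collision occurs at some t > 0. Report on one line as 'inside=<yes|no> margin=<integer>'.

d = (10, 5),  |d|² = 125;  R = 8+3 = 11,  c = 125−11² = 4
v_rel = (-12, -8),  |v_rel|² = 208;  v_rel·d = (-12)·(10) + (-8)·(5) = -160
208·t² + 320·t + 4 = 0  ⇒  m = (-160)² − 208·4 = 24768
m = 24768 > 0,  v_rel·d = -160 < 0  ⇒  outside

inside=no margin=24768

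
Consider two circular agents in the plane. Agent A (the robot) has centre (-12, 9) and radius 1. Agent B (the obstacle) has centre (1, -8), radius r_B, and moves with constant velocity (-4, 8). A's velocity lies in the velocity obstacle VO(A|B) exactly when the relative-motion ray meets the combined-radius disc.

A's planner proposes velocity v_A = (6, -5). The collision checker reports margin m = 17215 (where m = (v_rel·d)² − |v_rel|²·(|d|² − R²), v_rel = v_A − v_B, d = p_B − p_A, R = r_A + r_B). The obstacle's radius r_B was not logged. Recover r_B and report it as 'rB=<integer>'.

m = 17215
d = (13, -17);  v_rel = (10, -13),  |v_rel|² = 269
v_rel×d = (10)·(-17) − (-13)·(13) = -1
since m = R²·269 − (-1)²:  R² = (1 + 17215) / 269 = 64
R = √64 = 8  ⇒  r_B = 8 − 1 = 7

rB=7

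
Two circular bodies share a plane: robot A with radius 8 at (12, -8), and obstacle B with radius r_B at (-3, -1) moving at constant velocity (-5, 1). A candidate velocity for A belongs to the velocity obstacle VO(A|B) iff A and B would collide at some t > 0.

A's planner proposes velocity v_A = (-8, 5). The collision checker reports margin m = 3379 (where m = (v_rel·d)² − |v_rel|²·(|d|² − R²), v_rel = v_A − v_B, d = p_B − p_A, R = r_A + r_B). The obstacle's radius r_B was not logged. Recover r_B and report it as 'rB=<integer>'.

m = 3379
d = (-15, 7);  v_rel = (-3, 4),  |v_rel|² = 25
v_rel×d = (-3)·(7) − (4)·(-15) = 39
since m = R²·25 − 39²:  R² = (1521 + 3379) / 25 = 196
R = √196 = 14  ⇒  r_B = 14 − 8 = 6

rB=6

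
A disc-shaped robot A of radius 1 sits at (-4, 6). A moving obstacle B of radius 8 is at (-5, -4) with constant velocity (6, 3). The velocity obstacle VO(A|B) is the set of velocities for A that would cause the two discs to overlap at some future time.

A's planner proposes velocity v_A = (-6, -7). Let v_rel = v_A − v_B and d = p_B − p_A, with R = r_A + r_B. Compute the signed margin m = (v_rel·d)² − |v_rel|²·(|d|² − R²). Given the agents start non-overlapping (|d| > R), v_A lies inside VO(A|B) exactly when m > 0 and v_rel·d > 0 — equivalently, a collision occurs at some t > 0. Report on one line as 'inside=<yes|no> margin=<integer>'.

d = (-1, -10),  |d|² = 101;  R = 1+8 = 9,  c = 101−9² = 20
v_rel = (-12, -10),  |v_rel|² = 244;  v_rel·d = (-12)·(-1) + (-10)·(-10) = 112
244·t² − 224·t + 20 = 0  ⇒  m = 112² − 244·20 = 7664
m = 7664 > 0,  v_rel·d = 112 > 0  ⇒  inside

inside=yes margin=7664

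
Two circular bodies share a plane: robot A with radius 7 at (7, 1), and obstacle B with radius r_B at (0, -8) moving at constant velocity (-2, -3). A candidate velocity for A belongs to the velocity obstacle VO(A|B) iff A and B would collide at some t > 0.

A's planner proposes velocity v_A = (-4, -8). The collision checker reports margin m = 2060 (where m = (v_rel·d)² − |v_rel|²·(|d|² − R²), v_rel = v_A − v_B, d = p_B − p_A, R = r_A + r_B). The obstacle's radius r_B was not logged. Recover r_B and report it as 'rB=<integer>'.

m = 2060
d = (-7, -9);  v_rel = (-2, -5),  |v_rel|² = 29
v_rel×d = (-2)·(-9) − (-5)·(-7) = -17
since m = R²·29 − (-17)²:  R² = (289 + 2060) / 29 = 81
R = √81 = 9  ⇒  r_B = 9 − 7 = 2

rB=2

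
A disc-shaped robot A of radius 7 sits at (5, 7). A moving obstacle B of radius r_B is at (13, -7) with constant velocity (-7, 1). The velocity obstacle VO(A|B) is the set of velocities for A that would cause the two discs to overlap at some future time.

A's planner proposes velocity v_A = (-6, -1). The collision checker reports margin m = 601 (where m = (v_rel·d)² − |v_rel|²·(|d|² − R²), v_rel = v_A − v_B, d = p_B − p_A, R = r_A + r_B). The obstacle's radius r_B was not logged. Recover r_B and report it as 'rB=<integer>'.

m = 601
d = (8, -14);  v_rel = (1, -2),  |v_rel|² = 5
v_rel×d = (1)·(-14) − (-2)·(8) = 2
since m = R²·5 − 2²:  R² = (4 + 601) / 5 = 121
R = √121 = 11  ⇒  r_B = 11 − 7 = 4

rB=4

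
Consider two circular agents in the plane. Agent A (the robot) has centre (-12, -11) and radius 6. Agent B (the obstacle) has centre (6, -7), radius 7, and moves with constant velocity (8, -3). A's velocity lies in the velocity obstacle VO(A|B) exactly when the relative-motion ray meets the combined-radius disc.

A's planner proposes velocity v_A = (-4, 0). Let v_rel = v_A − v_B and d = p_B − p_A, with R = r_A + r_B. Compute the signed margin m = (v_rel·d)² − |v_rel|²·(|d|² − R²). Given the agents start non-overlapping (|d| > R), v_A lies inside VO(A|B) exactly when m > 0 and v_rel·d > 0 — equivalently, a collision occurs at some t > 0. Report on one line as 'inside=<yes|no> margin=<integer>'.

d = (18, 4),  |d|² = 340;  R = 6+7 = 13,  c = 340−13² = 171
v_rel = (-12, 3),  |v_rel|² = 153;  v_rel·d = (-12)·(18) + (3)·(4) = -204
153·t² + 408·t + 171 = 0  ⇒  m = (-204)² − 153·171 = 15453
m = 15453 > 0,  v_rel·d = -204 < 0  ⇒  outside

inside=no margin=15453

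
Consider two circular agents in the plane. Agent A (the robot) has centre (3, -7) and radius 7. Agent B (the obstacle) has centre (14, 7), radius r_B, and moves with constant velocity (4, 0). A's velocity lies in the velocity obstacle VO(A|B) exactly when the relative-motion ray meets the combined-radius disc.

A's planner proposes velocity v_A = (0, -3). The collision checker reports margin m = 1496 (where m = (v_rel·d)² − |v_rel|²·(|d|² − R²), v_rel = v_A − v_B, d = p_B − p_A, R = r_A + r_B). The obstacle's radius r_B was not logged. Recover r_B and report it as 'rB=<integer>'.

m = 1496
d = (11, 14);  v_rel = (-4, -3),  |v_rel|² = 25
v_rel×d = (-4)·(14) − (-3)·(11) = -23
since m = R²·25 − (-23)²:  R² = (529 + 1496) / 25 = 81
R = √81 = 9  ⇒  r_B = 9 − 7 = 2

rB=2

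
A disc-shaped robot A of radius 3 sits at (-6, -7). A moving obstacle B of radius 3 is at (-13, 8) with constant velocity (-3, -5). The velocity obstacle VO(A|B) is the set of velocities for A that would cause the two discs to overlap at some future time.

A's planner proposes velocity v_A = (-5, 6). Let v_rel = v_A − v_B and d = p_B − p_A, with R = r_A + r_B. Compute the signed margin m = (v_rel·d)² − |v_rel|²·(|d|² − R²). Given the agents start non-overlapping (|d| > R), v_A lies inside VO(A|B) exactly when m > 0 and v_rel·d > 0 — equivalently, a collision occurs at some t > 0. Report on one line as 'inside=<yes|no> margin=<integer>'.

d = (-7, 15),  |d|² = 274;  R = 3+3 = 6,  c = 274−6² = 238
v_rel = (-2, 11),  |v_rel|² = 125;  v_rel·d = (-2)·(-7) + (11)·(15) = 179
125·t² − 358·t + 238 = 0  ⇒  m = 179² − 125·238 = 2291
m = 2291 > 0,  v_rel·d = 179 > 0  ⇒  inside

inside=yes margin=2291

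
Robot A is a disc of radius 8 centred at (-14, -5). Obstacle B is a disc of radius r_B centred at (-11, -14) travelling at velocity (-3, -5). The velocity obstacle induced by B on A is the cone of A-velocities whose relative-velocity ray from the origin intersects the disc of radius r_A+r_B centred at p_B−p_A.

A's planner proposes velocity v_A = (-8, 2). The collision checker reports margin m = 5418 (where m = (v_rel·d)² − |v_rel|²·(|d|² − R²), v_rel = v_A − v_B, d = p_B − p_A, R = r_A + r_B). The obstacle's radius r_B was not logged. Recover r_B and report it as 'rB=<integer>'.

m = 5418
d = (3, -9);  v_rel = (-5, 7),  |v_rel|² = 74
v_rel×d = (-5)·(-9) − (7)·(3) = 24
since m = R²·74 − 24²:  R² = (576 + 5418) / 74 = 81
R = √81 = 9  ⇒  r_B = 9 − 8 = 1

rB=1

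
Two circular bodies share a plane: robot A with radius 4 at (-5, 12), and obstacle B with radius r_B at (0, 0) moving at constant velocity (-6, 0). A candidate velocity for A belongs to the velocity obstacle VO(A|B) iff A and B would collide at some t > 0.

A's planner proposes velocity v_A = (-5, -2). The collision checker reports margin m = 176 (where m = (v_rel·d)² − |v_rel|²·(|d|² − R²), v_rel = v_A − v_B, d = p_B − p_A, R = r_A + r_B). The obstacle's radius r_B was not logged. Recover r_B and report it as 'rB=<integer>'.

m = 176
d = (5, -12);  v_rel = (1, -2),  |v_rel|² = 5
v_rel×d = (1)·(-12) − (-2)·(5) = -2
since m = R²·5 − (-2)²:  R² = (4 + 176) / 5 = 36
R = √36 = 6  ⇒  r_B = 6 − 4 = 2

rB=2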